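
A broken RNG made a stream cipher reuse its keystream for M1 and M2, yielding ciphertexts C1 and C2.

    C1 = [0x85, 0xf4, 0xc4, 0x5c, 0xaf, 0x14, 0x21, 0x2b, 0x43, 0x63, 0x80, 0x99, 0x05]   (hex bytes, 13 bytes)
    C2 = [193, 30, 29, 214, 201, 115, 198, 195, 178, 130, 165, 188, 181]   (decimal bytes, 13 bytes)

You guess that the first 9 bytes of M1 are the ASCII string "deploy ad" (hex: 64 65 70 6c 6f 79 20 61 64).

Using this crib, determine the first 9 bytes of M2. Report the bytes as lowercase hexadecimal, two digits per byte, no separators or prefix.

First, C1 ⊕ C2 = (M1 ⊕ K) ⊕ (M2 ⊕ K) = M1 ⊕ M2, so the key drops out. Then M2 = (M1 ⊕ M2) ⊕ M1 over the first 9 bytes.
byte 0: (85 XOR c1) XOR 64 = 44 XOR 64 = 20
byte 1: (f4 XOR 1e) XOR 65 = ea XOR 65 = 8f
byte 2: (c4 XOR 1d) XOR 70 = d9 XOR 70 = a9
byte 3: (5c XOR d6) XOR 6c = 8a XOR 6c = e6
byte 4: (af XOR c9) XOR 6f = 66 XOR 6f = 09
byte 5: (14 XOR 73) XOR 79 = 67 XOR 79 = 1e
byte 6: (21 XOR c6) XOR 20 = e7 XOR 20 = c7
byte 7: (2b XOR c3) XOR 61 = e8 XOR 61 = 89
byte 8: (43 XOR b2) XOR 64 = f1 XOR 64 = 95

208fa9e6091ec78995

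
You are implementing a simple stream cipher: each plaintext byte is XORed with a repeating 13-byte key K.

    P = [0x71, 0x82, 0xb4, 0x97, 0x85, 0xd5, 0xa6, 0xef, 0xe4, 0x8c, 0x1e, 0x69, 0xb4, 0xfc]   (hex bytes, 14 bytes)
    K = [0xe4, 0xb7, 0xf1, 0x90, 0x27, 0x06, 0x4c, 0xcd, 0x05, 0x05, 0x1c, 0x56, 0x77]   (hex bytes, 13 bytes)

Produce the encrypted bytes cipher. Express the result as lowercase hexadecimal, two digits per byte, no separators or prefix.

95354507a2d3ea22e189023fc318

The 13-byte key repeats, so the effective keystream is e4 b7 f1 90 27 06 4c cd 05 05 1c 56 77 e4.
byte 0: 71 xor e4 = 95
byte 1: 82 xor b7 = 35
byte 2: b4 xor f1 = 45
byte 3: 97 xor 90 = 07
byte 4: 85 xor 27 = a2
byte 5: d5 xor 06 = d3
byte 6: a6 xor 4c = ea
byte 7: ef xor cd = 22
byte 8: e4 xor 05 = e1
byte 9: 8c xor 05 = 89
byte 10: 1e xor 1c = 02
byte 11: 69 xor 56 = 3f
byte 12: b4 xor 77 = c3
byte 13: fc xor e4 = 18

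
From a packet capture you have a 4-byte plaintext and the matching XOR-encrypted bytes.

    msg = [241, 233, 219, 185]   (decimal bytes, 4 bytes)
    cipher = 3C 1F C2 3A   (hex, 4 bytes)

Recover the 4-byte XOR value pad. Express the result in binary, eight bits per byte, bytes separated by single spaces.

Since cipher = msg ⊕ pad, XORing both sides with msg gives pad = msg ⊕ cipher.
f1 XOR 3c = cd
e9 XOR 1f = f6
db XOR c2 = 19
b9 XOR 3a = 83

11001101 11110110 00011001 10000011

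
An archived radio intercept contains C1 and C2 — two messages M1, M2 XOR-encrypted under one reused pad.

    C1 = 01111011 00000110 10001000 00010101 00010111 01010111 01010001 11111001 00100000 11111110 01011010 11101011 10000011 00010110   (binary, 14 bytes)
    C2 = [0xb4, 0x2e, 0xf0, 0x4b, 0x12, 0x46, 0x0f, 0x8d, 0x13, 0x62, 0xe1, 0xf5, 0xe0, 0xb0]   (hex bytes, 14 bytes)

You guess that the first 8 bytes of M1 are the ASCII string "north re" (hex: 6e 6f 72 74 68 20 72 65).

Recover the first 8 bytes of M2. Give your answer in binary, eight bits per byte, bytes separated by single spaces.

First, C1 ⊕ C2 = (M1 ⊕ K) ⊕ (M2 ⊕ K) = M1 ⊕ M2, so the key drops out. Then M2 = (M1 ⊕ M2) ⊕ M1 over the first 8 bytes.
byte 0: (7b xor b4) xor 6e = cf xor 6e = a1
byte 1: (06 xor 2e) xor 6f = 28 xor 6f = 47
byte 2: (88 xor f0) xor 72 = 78 xor 72 = 0a
byte 3: (15 xor 4b) xor 74 = 5e xor 74 = 2a
byte 4: (17 xor 12) xor 68 = 05 xor 68 = 6d
byte 5: (57 xor 46) xor 20 = 11 xor 20 = 31
byte 6: (51 xor 0f) xor 72 = 5e xor 72 = 2c
byte 7: (f9 xor 8d) xor 65 = 74 xor 65 = 11

10100001 01000111 00001010 00101010 01101101 00110001 00101100 00010001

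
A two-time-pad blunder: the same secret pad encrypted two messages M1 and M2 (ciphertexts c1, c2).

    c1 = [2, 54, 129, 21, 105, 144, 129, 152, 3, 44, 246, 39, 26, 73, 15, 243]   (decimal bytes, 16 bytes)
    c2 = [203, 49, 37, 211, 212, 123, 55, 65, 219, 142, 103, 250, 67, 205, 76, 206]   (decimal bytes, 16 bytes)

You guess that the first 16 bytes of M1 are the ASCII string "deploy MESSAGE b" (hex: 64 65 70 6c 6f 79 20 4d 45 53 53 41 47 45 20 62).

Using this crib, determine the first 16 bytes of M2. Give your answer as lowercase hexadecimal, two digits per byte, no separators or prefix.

First, c1 ⊕ c2 = (M1 ⊕ K) ⊕ (M2 ⊕ K) = M1 ⊕ M2, so the key drops out. Then M2 = (M1 ⊕ M2) ⊕ M1 over the first 16 bytes.
byte 0: (02 ⊕ cb) ⊕ 64 = c9 ⊕ 64 = ad
byte 1: (36 ⊕ 31) ⊕ 65 = 07 ⊕ 65 = 62
byte 2: (81 ⊕ 25) ⊕ 70 = a4 ⊕ 70 = d4
byte 3: (15 ⊕ d3) ⊕ 6c = c6 ⊕ 6c = aa
byte 4: (69 ⊕ d4) ⊕ 6f = bd ⊕ 6f = d2
byte 5: (90 ⊕ 7b) ⊕ 79 = eb ⊕ 79 = 92
byte 6: (81 ⊕ 37) ⊕ 20 = b6 ⊕ 20 = 96
byte 7: (98 ⊕ 41) ⊕ 4d = d9 ⊕ 4d = 94
byte 8: (03 ⊕ db) ⊕ 45 = d8 ⊕ 45 = 9d
byte 9: (2c ⊕ 8e) ⊕ 53 = a2 ⊕ 53 = f1
byte 10: (f6 ⊕ 67) ⊕ 53 = 91 ⊕ 53 = c2
byte 11: (27 ⊕ fa) ⊕ 41 = dd ⊕ 41 = 9c
byte 12: (1a ⊕ 43) ⊕ 47 = 59 ⊕ 47 = 1e
byte 13: (49 ⊕ cd) ⊕ 45 = 84 ⊕ 45 = c1
byte 14: (0f ⊕ 4c) ⊕ 20 = 43 ⊕ 20 = 63
byte 15: (f3 ⊕ ce) ⊕ 62 = 3d ⊕ 62 = 5f

ad62d4aad29296949df1c29c1ec1635f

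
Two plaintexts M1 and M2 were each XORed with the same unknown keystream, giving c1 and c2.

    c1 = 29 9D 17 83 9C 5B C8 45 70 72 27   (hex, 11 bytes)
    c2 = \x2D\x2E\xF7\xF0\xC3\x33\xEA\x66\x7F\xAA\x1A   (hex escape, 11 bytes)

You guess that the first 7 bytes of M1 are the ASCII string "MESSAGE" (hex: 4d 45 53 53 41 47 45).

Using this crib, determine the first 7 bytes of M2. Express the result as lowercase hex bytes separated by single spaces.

49 f6 b3 20 1e 2f 67

First, c1 ⊕ c2 = (M1 ⊕ K) ⊕ (M2 ⊕ K) = M1 ⊕ M2, so the key drops out. Then M2 = (M1 ⊕ M2) ⊕ M1 over the first 7 bytes.
byte 0: (29 xor 2d) xor 4d = 04 xor 4d = 49
byte 1: (9d xor 2e) xor 45 = b3 xor 45 = f6
byte 2: (17 xor f7) xor 53 = e0 xor 53 = b3
byte 3: (83 xor f0) xor 53 = 73 xor 53 = 20
byte 4: (9c xor c3) xor 41 = 5f xor 41 = 1e
byte 5: (5b xor 33) xor 47 = 68 xor 47 = 2f
byte 6: (c8 xor ea) xor 45 = 22 xor 45 = 67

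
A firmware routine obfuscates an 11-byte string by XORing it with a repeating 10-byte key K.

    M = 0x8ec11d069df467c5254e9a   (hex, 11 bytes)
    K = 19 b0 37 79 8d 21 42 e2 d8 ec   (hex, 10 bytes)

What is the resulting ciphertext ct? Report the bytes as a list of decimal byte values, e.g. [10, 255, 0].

[151, 113, 42, 127, 16, 213, 37, 39, 253, 162, 131]

The 10-byte key repeats, so the effective keystream is 19 b0 37 79 8d 21 42 e2 d8 ec 19.
byte 0: 142 ⊕  25 = 151
byte 1: 193 ⊕ 176 = 113
byte 2:  29 ⊕  55 =  42
byte 3:   6 ⊕ 121 = 127
byte 4: 157 ⊕ 141 =  16
byte 5: 244 ⊕  33 = 213
byte 6: 103 ⊕  66 =  37
byte 7: 197 ⊕ 226 =  39
byte 8:  37 ⊕ 216 = 253
byte 9:  78 ⊕ 236 = 162
byte 10: 154 ⊕  25 = 131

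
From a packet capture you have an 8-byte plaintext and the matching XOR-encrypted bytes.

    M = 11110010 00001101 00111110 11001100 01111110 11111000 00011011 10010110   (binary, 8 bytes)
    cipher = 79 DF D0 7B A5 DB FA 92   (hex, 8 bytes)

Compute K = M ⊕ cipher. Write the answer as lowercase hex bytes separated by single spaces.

Since cipher = M ⊕ K, XORing both sides with M gives K = M ⊕ cipher.
f2 ⊕ 79 = 8b
0d ⊕ df = d2
3e ⊕ d0 = ee
cc ⊕ 7b = b7
7e ⊕ a5 = db
f8 ⊕ db = 23
1b ⊕ fa = e1
96 ⊕ 92 = 04

8b d2 ee b7 db 23 e1 04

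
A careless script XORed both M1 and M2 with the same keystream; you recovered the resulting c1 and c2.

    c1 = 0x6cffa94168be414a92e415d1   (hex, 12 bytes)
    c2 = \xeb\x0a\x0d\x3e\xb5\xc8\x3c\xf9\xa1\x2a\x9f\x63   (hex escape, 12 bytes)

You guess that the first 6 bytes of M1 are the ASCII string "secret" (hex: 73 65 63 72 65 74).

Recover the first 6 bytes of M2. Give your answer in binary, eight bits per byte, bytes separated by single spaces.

11110100 10010000 11000111 00001101 10111000 00000010

First, c1 ⊕ c2 = (M1 ⊕ K) ⊕ (M2 ⊕ K) = M1 ⊕ M2, so the key drops out. Then M2 = (M1 ⊕ M2) ⊕ M1 over the first 6 bytes.
byte 0: (6c ^ eb) ^ 73 = 87 ^ 73 = f4
byte 1: (ff ^ 0a) ^ 65 = f5 ^ 65 = 90
byte 2: (a9 ^ 0d) ^ 63 = a4 ^ 63 = c7
byte 3: (41 ^ 3e) ^ 72 = 7f ^ 72 = 0d
byte 4: (68 ^ b5) ^ 65 = dd ^ 65 = b8
byte 5: (be ^ c8) ^ 74 = 76 ^ 74 = 02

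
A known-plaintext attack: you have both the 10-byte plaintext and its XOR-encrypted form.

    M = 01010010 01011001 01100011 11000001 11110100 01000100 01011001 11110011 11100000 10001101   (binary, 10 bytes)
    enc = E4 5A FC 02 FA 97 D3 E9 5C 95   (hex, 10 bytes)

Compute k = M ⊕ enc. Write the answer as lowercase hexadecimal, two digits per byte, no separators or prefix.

Since enc = M ⊕ k, XORing both sides with M gives k = M ⊕ enc.
52 ^ e4 = b6
59 ^ 5a = 03
63 ^ fc = 9f
c1 ^ 02 = c3
f4 ^ fa = 0e
44 ^ 97 = d3
59 ^ d3 = 8a
f3 ^ e9 = 1a
e0 ^ 5c = bc
8d ^ 95 = 18

b6039fc30ed38a1abc18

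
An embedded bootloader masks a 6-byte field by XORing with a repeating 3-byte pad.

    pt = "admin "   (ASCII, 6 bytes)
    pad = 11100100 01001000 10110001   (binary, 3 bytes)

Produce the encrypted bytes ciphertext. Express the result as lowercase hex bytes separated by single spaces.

The 3-byte key repeats, so the effective keystream is e4 48 b1 e4 48 b1.
byte 0:  97 XOR 228 = 133
byte 1: 100 XOR  72 =  44
byte 2: 109 XOR 177 = 220
byte 3: 105 XOR 228 = 141
byte 4: 110 XOR  72 =  38
byte 5:  32 XOR 177 = 145

85 2c dc 8d 26 91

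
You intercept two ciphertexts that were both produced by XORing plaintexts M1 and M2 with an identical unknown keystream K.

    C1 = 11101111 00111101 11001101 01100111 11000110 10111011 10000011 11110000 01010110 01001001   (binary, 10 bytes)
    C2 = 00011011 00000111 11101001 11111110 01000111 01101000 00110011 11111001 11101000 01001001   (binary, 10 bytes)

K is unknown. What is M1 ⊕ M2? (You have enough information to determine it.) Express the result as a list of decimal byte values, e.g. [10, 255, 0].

C1 ⊕ C2 = (M1 ⊕ K) ⊕ (M2 ⊕ K) = M1 ⊕ M2 — the shared key cancels under XOR.
byte 0: 11101111 XOR 00011011 = 11110100
byte 1: 00111101 XOR 00000111 = 00111010
byte 2: 11001101 XOR 11101001 = 00100100
byte 3: 01100111 XOR 11111110 = 10011001
byte 4: 11000110 XOR 01000111 = 10000001
byte 5: 10111011 XOR 01101000 = 11010011
byte 6: 10000011 XOR 00110011 = 10110000
byte 7: 11110000 XOR 11111001 = 00001001
byte 8: 01010110 XOR 11101000 = 10111110
byte 9: 01001001 XOR 01001001 = 00000000

[244, 58, 36, 153, 129, 211, 176, 9, 190, 0]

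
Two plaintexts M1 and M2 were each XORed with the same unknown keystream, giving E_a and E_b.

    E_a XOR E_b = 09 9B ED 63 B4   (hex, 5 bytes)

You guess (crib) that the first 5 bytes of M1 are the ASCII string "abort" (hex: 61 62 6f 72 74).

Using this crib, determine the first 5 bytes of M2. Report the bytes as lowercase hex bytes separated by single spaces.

Since E_a ⊕ E_b = M1 ⊕ M2, XORing with the guessed M1 bytes yields the corresponding M2 bytes: M2 = (E_a ⊕ E_b) ⊕ M1.
byte 0: 09 ^ 61 = 68
byte 1: 9b ^ 62 = f9
byte 2: ed ^ 6f = 82
byte 3: 63 ^ 72 = 11
byte 4: b4 ^ 74 = c0

68 f9 82 11 c0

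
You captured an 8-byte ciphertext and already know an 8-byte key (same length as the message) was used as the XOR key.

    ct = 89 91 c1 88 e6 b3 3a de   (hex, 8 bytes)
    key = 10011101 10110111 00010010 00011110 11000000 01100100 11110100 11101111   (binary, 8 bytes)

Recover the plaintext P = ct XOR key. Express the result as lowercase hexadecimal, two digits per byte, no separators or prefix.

1426d39626d7ce31

byte 0: 89 ^ 9d = 14
byte 1: 91 ^ b7 = 26
byte 2: c1 ^ 12 = d3
byte 3: 88 ^ 1e = 96
byte 4: e6 ^ c0 = 26
byte 5: b3 ^ 64 = d7
byte 6: 3a ^ f4 = ce
byte 7: de ^ ef = 31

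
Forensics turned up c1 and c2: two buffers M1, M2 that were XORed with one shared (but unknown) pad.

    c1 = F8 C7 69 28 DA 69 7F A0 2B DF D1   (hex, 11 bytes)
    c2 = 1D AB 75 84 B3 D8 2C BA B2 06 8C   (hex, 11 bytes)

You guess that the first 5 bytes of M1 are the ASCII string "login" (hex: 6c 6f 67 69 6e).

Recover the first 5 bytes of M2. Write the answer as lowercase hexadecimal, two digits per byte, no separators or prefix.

First, c1 ⊕ c2 = (M1 ⊕ K) ⊕ (M2 ⊕ K) = M1 ⊕ M2, so the key drops out. Then M2 = (M1 ⊕ M2) ⊕ M1 over the first 5 bytes.
byte 0: (f8 xor 1d) xor 6c = e5 xor 6c = 89
byte 1: (c7 xor ab) xor 6f = 6c xor 6f = 03
byte 2: (69 xor 75) xor 67 = 1c xor 67 = 7b
byte 3: (28 xor 84) xor 69 = ac xor 69 = c5
byte 4: (da xor b3) xor 6e = 69 xor 6e = 07

89037bc507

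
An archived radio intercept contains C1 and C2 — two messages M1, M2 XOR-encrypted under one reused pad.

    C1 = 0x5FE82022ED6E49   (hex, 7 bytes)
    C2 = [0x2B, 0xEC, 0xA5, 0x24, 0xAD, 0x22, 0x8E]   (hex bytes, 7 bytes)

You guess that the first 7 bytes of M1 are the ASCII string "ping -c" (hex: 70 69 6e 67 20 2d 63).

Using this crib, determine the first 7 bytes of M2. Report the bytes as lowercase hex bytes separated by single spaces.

First, C1 ⊕ C2 = (M1 ⊕ K) ⊕ (M2 ⊕ K) = M1 ⊕ M2, so the key drops out. Then M2 = (M1 ⊕ M2) ⊕ M1 over the first 7 bytes.
byte 0: (5f XOR 2b) XOR 70 = 74 XOR 70 = 04
byte 1: (e8 XOR ec) XOR 69 = 04 XOR 69 = 6d
byte 2: (20 XOR a5) XOR 6e = 85 XOR 6e = eb
byte 3: (22 XOR 24) XOR 67 = 06 XOR 67 = 61
byte 4: (ed XOR ad) XOR 20 = 40 XOR 20 = 60
byte 5: (6e XOR 22) XOR 2d = 4c XOR 2d = 61
byte 6: (49 XOR 8e) XOR 63 = c7 XOR 63 = a4

04 6d eb 61 60 61 a4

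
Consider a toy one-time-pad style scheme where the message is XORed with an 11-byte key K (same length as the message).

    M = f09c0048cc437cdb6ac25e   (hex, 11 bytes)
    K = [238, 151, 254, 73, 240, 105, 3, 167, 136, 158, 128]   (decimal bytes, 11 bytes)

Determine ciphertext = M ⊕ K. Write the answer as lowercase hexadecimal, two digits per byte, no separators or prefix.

1e0bfe013c2a7f7ce25cde

byte 0: f0 ⊕ ee = 1e
byte 1: 9c ⊕ 97 = 0b
byte 2: 00 ⊕ fe = fe
byte 3: 48 ⊕ 49 = 01
byte 4: cc ⊕ f0 = 3c
byte 5: 43 ⊕ 69 = 2a
byte 6: 7c ⊕ 03 = 7f
byte 7: db ⊕ a7 = 7c
byte 8: 6a ⊕ 88 = e2
byte 9: c2 ⊕ 9e = 5c
byte 10: 5e ⊕ 80 = de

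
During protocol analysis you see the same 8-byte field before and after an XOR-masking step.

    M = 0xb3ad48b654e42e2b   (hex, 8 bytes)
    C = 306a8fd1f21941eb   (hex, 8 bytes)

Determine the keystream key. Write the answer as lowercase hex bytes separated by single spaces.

Since C = M ⊕ key, XORing both sides with M gives key = M ⊕ C.
b3 ^ 30 = 83
ad ^ 6a = c7
48 ^ 8f = c7
b6 ^ d1 = 67
54 ^ f2 = a6
e4 ^ 19 = fd
2e ^ 41 = 6f
2b ^ eb = c0

83 c7 c7 67 a6 fd 6f c0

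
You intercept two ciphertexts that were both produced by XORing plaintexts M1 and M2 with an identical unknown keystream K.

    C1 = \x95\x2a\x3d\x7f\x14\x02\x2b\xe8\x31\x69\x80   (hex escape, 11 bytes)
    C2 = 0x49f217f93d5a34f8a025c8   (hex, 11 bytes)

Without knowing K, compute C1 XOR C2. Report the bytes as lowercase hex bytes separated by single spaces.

dc d8 2a 86 29 58 1f 10 91 4c 48

C1 ⊕ C2 = (M1 ⊕ K) ⊕ (M2 ⊕ K) = M1 ⊕ M2 — the shared key cancels under XOR.
95 xor 49 = dc
2a xor f2 = d8
3d xor 17 = 2a
7f xor f9 = 86
14 xor 3d = 29
02 xor 5a = 58
2b xor 34 = 1f
e8 xor f8 = 10
31 xor a0 = 91
69 xor 25 = 4c
80 xor c8 = 48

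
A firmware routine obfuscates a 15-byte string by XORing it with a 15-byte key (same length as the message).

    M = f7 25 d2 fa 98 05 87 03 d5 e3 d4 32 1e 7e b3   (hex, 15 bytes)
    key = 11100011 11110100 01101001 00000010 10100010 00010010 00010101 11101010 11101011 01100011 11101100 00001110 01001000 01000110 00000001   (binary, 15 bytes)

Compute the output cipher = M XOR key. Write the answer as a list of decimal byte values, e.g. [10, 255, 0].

[20, 209, 187, 248, 58, 23, 146, 233, 62, 128, 56, 60, 86, 56, 178]

XOR is its own inverse, so applying the key byte-wise gives the result directly.
11110111 ⊕ 11100011 = 00010100
00100101 ⊕ 11110100 = 11010001
11010010 ⊕ 01101001 = 10111011
11111010 ⊕ 00000010 = 11111000
10011000 ⊕ 10100010 = 00111010
00000101 ⊕ 00010010 = 00010111
10000111 ⊕ 00010101 = 10010010
00000011 ⊕ 11101010 = 11101001
11010101 ⊕ 11101011 = 00111110
11100011 ⊕ 01100011 = 10000000
11010100 ⊕ 11101100 = 00111000
00110010 ⊕ 00001110 = 00111100
00011110 ⊕ 01001000 = 01010110
01111110 ⊕ 01000110 = 00111000
10110011 ⊕ 00000001 = 10110010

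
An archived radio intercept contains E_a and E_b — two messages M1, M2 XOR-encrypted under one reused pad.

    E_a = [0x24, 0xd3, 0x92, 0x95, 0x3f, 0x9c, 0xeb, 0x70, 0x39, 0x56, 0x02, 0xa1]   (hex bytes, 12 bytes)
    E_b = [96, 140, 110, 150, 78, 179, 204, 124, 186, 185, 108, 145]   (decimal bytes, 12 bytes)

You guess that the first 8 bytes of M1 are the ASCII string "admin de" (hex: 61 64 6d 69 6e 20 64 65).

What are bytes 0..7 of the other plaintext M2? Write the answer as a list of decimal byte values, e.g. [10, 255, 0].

[37, 59, 145, 106, 31, 15, 67, 105]

First, E_a ⊕ E_b = (M1 ⊕ K) ⊕ (M2 ⊕ K) = M1 ⊕ M2, so the key drops out. Then M2 = (M1 ⊕ M2) ⊕ M1 over the first 8 bytes.
byte 0: (24 ^ 60) ^ 61 = 44 ^ 61 = 25
byte 1: (d3 ^ 8c) ^ 64 = 5f ^ 64 = 3b
byte 2: (92 ^ 6e) ^ 6d = fc ^ 6d = 91
byte 3: (95 ^ 96) ^ 69 = 03 ^ 69 = 6a
byte 4: (3f ^ 4e) ^ 6e = 71 ^ 6e = 1f
byte 5: (9c ^ b3) ^ 20 = 2f ^ 20 = 0f
byte 6: (eb ^ cc) ^ 64 = 27 ^ 64 = 43
byte 7: (70 ^ 7c) ^ 65 = 0c ^ 65 = 69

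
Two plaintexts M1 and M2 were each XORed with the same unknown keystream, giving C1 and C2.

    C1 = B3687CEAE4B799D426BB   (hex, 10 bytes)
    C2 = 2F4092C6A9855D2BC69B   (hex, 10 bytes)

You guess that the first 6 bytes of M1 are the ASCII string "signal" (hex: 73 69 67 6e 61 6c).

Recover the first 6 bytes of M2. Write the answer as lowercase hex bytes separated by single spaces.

ef 41 89 42 2c 5e

First, C1 ⊕ C2 = (M1 ⊕ K) ⊕ (M2 ⊕ K) = M1 ⊕ M2, so the key drops out. Then M2 = (M1 ⊕ M2) ⊕ M1 over the first 6 bytes.
byte 0: (b3 xor 2f) xor 73 = 9c xor 73 = ef
byte 1: (68 xor 40) xor 69 = 28 xor 69 = 41
byte 2: (7c xor 92) xor 67 = ee xor 67 = 89
byte 3: (ea xor c6) xor 6e = 2c xor 6e = 42
byte 4: (e4 xor a9) xor 61 = 4d xor 61 = 2c
byte 5: (b7 xor 85) xor 6c = 32 xor 6c = 5e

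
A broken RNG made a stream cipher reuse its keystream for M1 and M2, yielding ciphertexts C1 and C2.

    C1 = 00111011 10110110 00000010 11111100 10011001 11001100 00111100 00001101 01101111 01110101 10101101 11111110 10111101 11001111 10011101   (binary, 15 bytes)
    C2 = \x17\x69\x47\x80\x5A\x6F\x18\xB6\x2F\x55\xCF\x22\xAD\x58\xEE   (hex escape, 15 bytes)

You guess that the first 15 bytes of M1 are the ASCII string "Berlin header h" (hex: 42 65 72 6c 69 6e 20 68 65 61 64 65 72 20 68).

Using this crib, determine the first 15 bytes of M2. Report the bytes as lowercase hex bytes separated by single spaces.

First, C1 ⊕ C2 = (M1 ⊕ K) ⊕ (M2 ⊕ K) = M1 ⊕ M2, so the key drops out. Then M2 = (M1 ⊕ M2) ⊕ M1 over the first 15 bytes.
byte 0: (3b XOR 17) XOR 42 = 2c XOR 42 = 6e
byte 1: (b6 XOR 69) XOR 65 = df XOR 65 = ba
byte 2: (02 XOR 47) XOR 72 = 45 XOR 72 = 37
byte 3: (fc XOR 80) XOR 6c = 7c XOR 6c = 10
byte 4: (99 XOR 5a) XOR 69 = c3 XOR 69 = aa
byte 5: (cc XOR 6f) XOR 6e = a3 XOR 6e = cd
byte 6: (3c XOR 18) XOR 20 = 24 XOR 20 = 04
byte 7: (0d XOR b6) XOR 68 = bb XOR 68 = d3
byte 8: (6f XOR 2f) XOR 65 = 40 XOR 65 = 25
byte 9: (75 XOR 55) XOR 61 = 20 XOR 61 = 41
byte 10: (ad XOR cf) XOR 64 = 62 XOR 64 = 06
byte 11: (fe XOR 22) XOR 65 = dc XOR 65 = b9
byte 12: (bd XOR ad) XOR 72 = 10 XOR 72 = 62
byte 13: (cf XOR 58) XOR 20 = 97 XOR 20 = b7
byte 14: (9d XOR ee) XOR 68 = 73 XOR 68 = 1b

6e ba 37 10 aa cd 04 d3 25 41 06 b9 62 b7 1b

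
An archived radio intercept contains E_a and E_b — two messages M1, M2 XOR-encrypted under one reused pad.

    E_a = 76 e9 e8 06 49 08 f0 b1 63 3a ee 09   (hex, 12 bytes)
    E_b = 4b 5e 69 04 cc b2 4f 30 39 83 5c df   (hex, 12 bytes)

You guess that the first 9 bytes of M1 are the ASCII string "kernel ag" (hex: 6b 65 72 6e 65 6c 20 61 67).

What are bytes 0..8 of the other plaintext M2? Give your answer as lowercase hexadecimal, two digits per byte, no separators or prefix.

First, E_a ⊕ E_b = (M1 ⊕ K) ⊕ (M2 ⊕ K) = M1 ⊕ M2, so the key drops out. Then M2 = (M1 ⊕ M2) ⊕ M1 over the first 9 bytes.
byte 0: (76 xor 4b) xor 6b = 3d xor 6b = 56
byte 1: (e9 xor 5e) xor 65 = b7 xor 65 = d2
byte 2: (e8 xor 69) xor 72 = 81 xor 72 = f3
byte 3: (06 xor 04) xor 6e = 02 xor 6e = 6c
byte 4: (49 xor cc) xor 65 = 85 xor 65 = e0
byte 5: (08 xor b2) xor 6c = ba xor 6c = d6
byte 6: (f0 xor 4f) xor 20 = bf xor 20 = 9f
byte 7: (b1 xor 30) xor 61 = 81 xor 61 = e0
byte 8: (63 xor 39) xor 67 = 5a xor 67 = 3d

56d2f36ce0d69fe03d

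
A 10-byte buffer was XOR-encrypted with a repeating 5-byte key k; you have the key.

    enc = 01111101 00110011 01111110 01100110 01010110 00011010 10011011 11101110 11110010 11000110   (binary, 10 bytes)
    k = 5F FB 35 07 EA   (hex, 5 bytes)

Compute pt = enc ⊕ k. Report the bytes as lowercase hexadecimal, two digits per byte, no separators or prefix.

The 5-byte key repeats, so the effective keystream is 5f fb 35 07 ea 5f fb 35 07 ea.
byte 0: 125 ⊕  95 =  34
byte 1:  51 ⊕ 251 = 200
byte 2: 126 ⊕  53 =  75
byte 3: 102 ⊕   7 =  97
byte 4:  86 ⊕ 234 = 188
byte 5:  26 ⊕  95 =  69
byte 6: 155 ⊕ 251 =  96
byte 7: 238 ⊕  53 = 219
byte 8: 242 ⊕   7 = 245
byte 9: 198 ⊕ 234 =  44

22c84b61bc4560dbf52c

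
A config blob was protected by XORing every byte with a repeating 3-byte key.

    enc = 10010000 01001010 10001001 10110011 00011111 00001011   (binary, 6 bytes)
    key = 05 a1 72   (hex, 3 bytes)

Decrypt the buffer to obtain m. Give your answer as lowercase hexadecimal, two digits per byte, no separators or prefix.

95ebfbb6be79

The 3-byte key repeats, so the effective keystream is 05 a1 72 05 a1 72.
byte 0: 90 xor 05 = 95
byte 1: 4a xor a1 = eb
byte 2: 89 xor 72 = fb
byte 3: b3 xor 05 = b6
byte 4: 1f xor a1 = be
byte 5: 0b xor 72 = 79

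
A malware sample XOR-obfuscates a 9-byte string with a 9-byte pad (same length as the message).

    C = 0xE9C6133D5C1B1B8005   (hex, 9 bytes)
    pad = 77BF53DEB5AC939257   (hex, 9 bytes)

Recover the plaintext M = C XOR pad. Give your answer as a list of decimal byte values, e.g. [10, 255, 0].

[158, 121, 64, 227, 233, 183, 136, 18, 82]

233 ⊕ 119 = 158
198 ⊕ 191 = 121
 19 ⊕  83 =  64
 61 ⊕ 222 = 227
 92 ⊕ 181 = 233
 27 ⊕ 172 = 183
 27 ⊕ 147 = 136
128 ⊕ 146 =  18
  5 ⊕  87 =  82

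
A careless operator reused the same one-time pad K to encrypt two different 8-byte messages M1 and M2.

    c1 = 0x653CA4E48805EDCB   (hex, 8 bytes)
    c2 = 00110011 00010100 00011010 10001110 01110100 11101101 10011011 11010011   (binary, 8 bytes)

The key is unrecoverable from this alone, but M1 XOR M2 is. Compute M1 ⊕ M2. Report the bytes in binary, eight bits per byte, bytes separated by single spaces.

c1 ⊕ c2 = (M1 ⊕ K) ⊕ (M2 ⊕ K) = M1 ⊕ M2 — the shared key cancels under XOR.
01100101 ^ 00110011 = 01010110
00111100 ^ 00010100 = 00101000
10100100 ^ 00011010 = 10111110
11100100 ^ 10001110 = 01101010
10001000 ^ 01110100 = 11111100
00000101 ^ 11101101 = 11101000
11101101 ^ 10011011 = 01110110
11001011 ^ 11010011 = 00011000

01010110 00101000 10111110 01101010 11111100 11101000 01110110 00011000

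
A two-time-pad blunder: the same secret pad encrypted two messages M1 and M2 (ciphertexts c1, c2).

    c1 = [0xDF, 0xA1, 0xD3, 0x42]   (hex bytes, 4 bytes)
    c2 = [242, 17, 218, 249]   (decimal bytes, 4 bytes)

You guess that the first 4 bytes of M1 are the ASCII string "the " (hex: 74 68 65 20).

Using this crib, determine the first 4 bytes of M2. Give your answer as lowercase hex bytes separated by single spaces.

59 d8 6c 9b

First, c1 ⊕ c2 = (M1 ⊕ K) ⊕ (M2 ⊕ K) = M1 ⊕ M2, so the key drops out. Then M2 = (M1 ⊕ M2) ⊕ M1 over the first 4 bytes.
byte 0: (df xor f2) xor 74 = 2d xor 74 = 59
byte 1: (a1 xor 11) xor 68 = b0 xor 68 = d8
byte 2: (d3 xor da) xor 65 = 09 xor 65 = 6c
byte 3: (42 xor f9) xor 20 = bb xor 20 = 9b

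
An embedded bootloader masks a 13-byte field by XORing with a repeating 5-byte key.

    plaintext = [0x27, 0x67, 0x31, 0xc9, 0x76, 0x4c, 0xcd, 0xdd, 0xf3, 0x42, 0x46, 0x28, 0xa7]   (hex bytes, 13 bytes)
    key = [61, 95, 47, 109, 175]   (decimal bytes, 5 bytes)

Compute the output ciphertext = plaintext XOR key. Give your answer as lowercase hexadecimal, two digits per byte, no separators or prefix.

1a381ea4d97192f29eed7b7788

The 5-byte key repeats, so the effective keystream is 3d 5f 2f 6d af 3d 5f 2f 6d af 3d 5f 2f.
byte 0:  39 ^  61 =  26
byte 1: 103 ^  95 =  56
byte 2:  49 ^  47 =  30
byte 3: 201 ^ 109 = 164
byte 4: 118 ^ 175 = 217
byte 5:  76 ^  61 = 113
byte 6: 205 ^  95 = 146
byte 7: 221 ^  47 = 242
byte 8: 243 ^ 109 = 158
byte 9:  66 ^ 175 = 237
byte 10:  70 ^  61 = 123
byte 11:  40 ^  95 = 119
byte 12: 167 ^  47 = 136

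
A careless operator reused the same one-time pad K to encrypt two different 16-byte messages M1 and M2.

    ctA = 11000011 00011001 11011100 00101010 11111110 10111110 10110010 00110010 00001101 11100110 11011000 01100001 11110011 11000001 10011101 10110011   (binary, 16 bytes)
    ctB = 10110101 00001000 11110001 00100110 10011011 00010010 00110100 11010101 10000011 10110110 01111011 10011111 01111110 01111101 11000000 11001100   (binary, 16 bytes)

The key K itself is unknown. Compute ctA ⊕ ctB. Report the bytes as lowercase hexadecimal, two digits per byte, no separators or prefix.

76112d0c65ac86e78e50a3fe8dbc5d7f

ctA ⊕ ctB = (M1 ⊕ K) ⊕ (M2 ⊕ K) = M1 ⊕ M2 — the shared key cancels under XOR.
11000011 xor 10110101 = 01110110
00011001 xor 00001000 = 00010001
11011100 xor 11110001 = 00101101
00101010 xor 00100110 = 00001100
11111110 xor 10011011 = 01100101
10111110 xor 00010010 = 10101100
10110010 xor 00110100 = 10000110
00110010 xor 11010101 = 11100111
00001101 xor 10000011 = 10001110
11100110 xor 10110110 = 01010000
11011000 xor 01111011 = 10100011
01100001 xor 10011111 = 11111110
11110011 xor 01111110 = 10001101
11000001 xor 01111101 = 10111100
10011101 xor 11000000 = 01011101
10110011 xor 11001100 = 01111111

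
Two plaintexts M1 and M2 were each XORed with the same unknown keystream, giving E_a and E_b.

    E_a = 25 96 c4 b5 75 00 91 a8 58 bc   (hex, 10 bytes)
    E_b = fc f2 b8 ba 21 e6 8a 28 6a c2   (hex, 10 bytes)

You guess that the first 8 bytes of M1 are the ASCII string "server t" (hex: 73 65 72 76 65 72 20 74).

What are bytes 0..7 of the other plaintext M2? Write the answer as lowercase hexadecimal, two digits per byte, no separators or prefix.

aa010e7931943bf4

First, E_a ⊕ E_b = (M1 ⊕ K) ⊕ (M2 ⊕ K) = M1 ⊕ M2, so the key drops out. Then M2 = (M1 ⊕ M2) ⊕ M1 over the first 8 bytes.
byte 0: (25 ^ fc) ^ 73 = d9 ^ 73 = aa
byte 1: (96 ^ f2) ^ 65 = 64 ^ 65 = 01
byte 2: (c4 ^ b8) ^ 72 = 7c ^ 72 = 0e
byte 3: (b5 ^ ba) ^ 76 = 0f ^ 76 = 79
byte 4: (75 ^ 21) ^ 65 = 54 ^ 65 = 31
byte 5: (00 ^ e6) ^ 72 = e6 ^ 72 = 94
byte 6: (91 ^ 8a) ^ 20 = 1b ^ 20 = 3b
byte 7: (a8 ^ 28) ^ 74 = 80 ^ 74 = f4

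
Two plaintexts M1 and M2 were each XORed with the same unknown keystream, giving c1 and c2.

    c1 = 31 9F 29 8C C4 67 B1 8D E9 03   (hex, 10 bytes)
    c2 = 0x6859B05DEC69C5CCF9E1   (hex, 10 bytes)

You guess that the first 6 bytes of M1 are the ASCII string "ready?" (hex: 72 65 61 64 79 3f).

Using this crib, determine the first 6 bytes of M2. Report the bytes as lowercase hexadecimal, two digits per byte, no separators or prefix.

2ba3f8b55131

First, c1 ⊕ c2 = (M1 ⊕ K) ⊕ (M2 ⊕ K) = M1 ⊕ M2, so the key drops out. Then M2 = (M1 ⊕ M2) ⊕ M1 over the first 6 bytes.
byte 0: (31 xor 68) xor 72 = 59 xor 72 = 2b
byte 1: (9f xor 59) xor 65 = c6 xor 65 = a3
byte 2: (29 xor b0) xor 61 = 99 xor 61 = f8
byte 3: (8c xor 5d) xor 64 = d1 xor 64 = b5
byte 4: (c4 xor ec) xor 79 = 28 xor 79 = 51
byte 5: (67 xor 69) xor 3f = 0e xor 3f = 31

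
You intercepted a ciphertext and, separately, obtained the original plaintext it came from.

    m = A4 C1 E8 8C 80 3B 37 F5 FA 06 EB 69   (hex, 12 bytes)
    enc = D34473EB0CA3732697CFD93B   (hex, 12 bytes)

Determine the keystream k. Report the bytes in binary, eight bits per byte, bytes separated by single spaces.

01110111 10000101 10011011 01100111 10001100 10011000 01000100 11010011 01101101 11001001 00110010 01010010

Since enc = m ⊕ k, XORing both sides with m gives k = m ⊕ enc.
a4 ^ d3 = 77
c1 ^ 44 = 85
e8 ^ 73 = 9b
8c ^ eb = 67
80 ^ 0c = 8c
3b ^ a3 = 98
37 ^ 73 = 44
f5 ^ 26 = d3
fa ^ 97 = 6d
06 ^ cf = c9
eb ^ d9 = 32
69 ^ 3b = 52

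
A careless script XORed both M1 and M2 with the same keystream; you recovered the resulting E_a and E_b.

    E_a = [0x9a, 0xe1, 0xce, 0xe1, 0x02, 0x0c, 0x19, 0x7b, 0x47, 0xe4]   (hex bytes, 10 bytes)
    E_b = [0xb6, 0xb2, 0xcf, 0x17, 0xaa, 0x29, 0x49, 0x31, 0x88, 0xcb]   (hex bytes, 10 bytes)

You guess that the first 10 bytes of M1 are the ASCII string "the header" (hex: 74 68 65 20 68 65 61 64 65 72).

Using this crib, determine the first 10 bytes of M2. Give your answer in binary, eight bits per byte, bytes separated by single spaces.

01011000 00111011 01100100 11010110 11000000 01000000 00110001 00101110 10101010 01011101

First, E_a ⊕ E_b = (M1 ⊕ K) ⊕ (M2 ⊕ K) = M1 ⊕ M2, so the key drops out. Then M2 = (M1 ⊕ M2) ⊕ M1 over the first 10 bytes.
byte 0: (9a xor b6) xor 74 = 2c xor 74 = 58
byte 1: (e1 xor b2) xor 68 = 53 xor 68 = 3b
byte 2: (ce xor cf) xor 65 = 01 xor 65 = 64
byte 3: (e1 xor 17) xor 20 = f6 xor 20 = d6
byte 4: (02 xor aa) xor 68 = a8 xor 68 = c0
byte 5: (0c xor 29) xor 65 = 25 xor 65 = 40
byte 6: (19 xor 49) xor 61 = 50 xor 61 = 31
byte 7: (7b xor 31) xor 64 = 4a xor 64 = 2e
byte 8: (47 xor 88) xor 65 = cf xor 65 = aa
byte 9: (e4 xor cb) xor 72 = 2f xor 72 = 5d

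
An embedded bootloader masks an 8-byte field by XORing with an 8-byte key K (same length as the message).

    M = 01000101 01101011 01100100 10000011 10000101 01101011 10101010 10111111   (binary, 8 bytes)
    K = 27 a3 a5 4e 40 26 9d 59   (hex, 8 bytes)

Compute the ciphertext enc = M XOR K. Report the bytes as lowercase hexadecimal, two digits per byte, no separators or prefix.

62c8c1cdc54d37e6

byte 0: 45 ⊕ 27 = 62
byte 1: 6b ⊕ a3 = c8
byte 2: 64 ⊕ a5 = c1
byte 3: 83 ⊕ 4e = cd
byte 4: 85 ⊕ 40 = c5
byte 5: 6b ⊕ 26 = 4d
byte 6: aa ⊕ 9d = 37
byte 7: bf ⊕ 59 = e6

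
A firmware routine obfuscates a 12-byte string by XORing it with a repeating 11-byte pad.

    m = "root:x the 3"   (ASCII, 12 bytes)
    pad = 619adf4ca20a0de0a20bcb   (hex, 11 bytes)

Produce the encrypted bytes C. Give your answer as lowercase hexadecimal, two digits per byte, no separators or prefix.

13f5b03898722d94ca6eeb52

The 11-byte key repeats, so the effective keystream is 61 9a df 4c a2 0a 0d e0 a2 0b cb 61.
byte 0: 72 ⊕ 61 = 13
byte 1: 6f ⊕ 9a = f5
byte 2: 6f ⊕ df = b0
byte 3: 74 ⊕ 4c = 38
byte 4: 3a ⊕ a2 = 98
byte 5: 78 ⊕ 0a = 72
byte 6: 20 ⊕ 0d = 2d
byte 7: 74 ⊕ e0 = 94
byte 8: 68 ⊕ a2 = ca
byte 9: 65 ⊕ 0b = 6e
byte 10: 20 ⊕ cb = eb
byte 11: 33 ⊕ 61 = 52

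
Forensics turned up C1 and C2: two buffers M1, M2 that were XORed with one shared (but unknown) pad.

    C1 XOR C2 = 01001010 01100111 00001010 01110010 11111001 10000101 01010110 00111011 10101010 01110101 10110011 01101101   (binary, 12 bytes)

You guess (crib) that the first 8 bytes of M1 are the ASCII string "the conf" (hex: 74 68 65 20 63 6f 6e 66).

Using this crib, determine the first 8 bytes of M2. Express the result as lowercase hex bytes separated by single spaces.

3e 0f 6f 52 9a ea 38 5d

Since C1 ⊕ C2 = M1 ⊕ M2, XORing with the guessed M1 bytes yields the corresponding M2 bytes: M2 = (C1 ⊕ C2) ⊕ M1.
4a xor 74 = 3e
67 xor 68 = 0f
0a xor 65 = 6f
72 xor 20 = 52
f9 xor 63 = 9a
85 xor 6f = ea
56 xor 6e = 38
3b xor 66 = 5d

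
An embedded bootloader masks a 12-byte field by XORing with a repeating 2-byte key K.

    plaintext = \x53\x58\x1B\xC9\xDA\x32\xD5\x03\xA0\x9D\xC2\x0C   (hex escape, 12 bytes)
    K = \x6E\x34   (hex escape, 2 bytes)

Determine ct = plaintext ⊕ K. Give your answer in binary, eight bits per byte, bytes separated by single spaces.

The 2-byte key repeats, so the effective keystream is 6e 34 6e 34 6e 34 6e 34 6e 34 6e 34.
byte 0: 01010011 xor 01101110 = 00111101
byte 1: 01011000 xor 00110100 = 01101100
byte 2: 00011011 xor 01101110 = 01110101
byte 3: 11001001 xor 00110100 = 11111101
byte 4: 11011010 xor 01101110 = 10110100
byte 5: 00110010 xor 00110100 = 00000110
byte 6: 11010101 xor 01101110 = 10111011
byte 7: 00000011 xor 00110100 = 00110111
byte 8: 10100000 xor 01101110 = 11001110
byte 9: 10011101 xor 00110100 = 10101001
byte 10: 11000010 xor 01101110 = 10101100
byte 11: 00001100 xor 00110100 = 00111000

00111101 01101100 01110101 11111101 10110100 00000110 10111011 00110111 11001110 10101001 10101100 00111000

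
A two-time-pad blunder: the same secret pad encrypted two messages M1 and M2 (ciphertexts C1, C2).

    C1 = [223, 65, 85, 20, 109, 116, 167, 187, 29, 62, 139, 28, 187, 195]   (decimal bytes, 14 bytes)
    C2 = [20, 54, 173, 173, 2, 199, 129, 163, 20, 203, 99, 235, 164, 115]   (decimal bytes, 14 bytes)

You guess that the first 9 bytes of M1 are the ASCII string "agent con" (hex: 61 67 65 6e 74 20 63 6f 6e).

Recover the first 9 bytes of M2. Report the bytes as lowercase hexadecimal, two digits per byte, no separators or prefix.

aa109dd71b93457767

First, C1 ⊕ C2 = (M1 ⊕ K) ⊕ (M2 ⊕ K) = M1 ⊕ M2, so the key drops out. Then M2 = (M1 ⊕ M2) ⊕ M1 over the first 9 bytes.
byte 0: (df xor 14) xor 61 = cb xor 61 = aa
byte 1: (41 xor 36) xor 67 = 77 xor 67 = 10
byte 2: (55 xor ad) xor 65 = f8 xor 65 = 9d
byte 3: (14 xor ad) xor 6e = b9 xor 6e = d7
byte 4: (6d xor 02) xor 74 = 6f xor 74 = 1b
byte 5: (74 xor c7) xor 20 = b3 xor 20 = 93
byte 6: (a7 xor 81) xor 63 = 26 xor 63 = 45
byte 7: (bb xor a3) xor 6f = 18 xor 6f = 77
byte 8: (1d xor 14) xor 6e = 09 xor 6e = 67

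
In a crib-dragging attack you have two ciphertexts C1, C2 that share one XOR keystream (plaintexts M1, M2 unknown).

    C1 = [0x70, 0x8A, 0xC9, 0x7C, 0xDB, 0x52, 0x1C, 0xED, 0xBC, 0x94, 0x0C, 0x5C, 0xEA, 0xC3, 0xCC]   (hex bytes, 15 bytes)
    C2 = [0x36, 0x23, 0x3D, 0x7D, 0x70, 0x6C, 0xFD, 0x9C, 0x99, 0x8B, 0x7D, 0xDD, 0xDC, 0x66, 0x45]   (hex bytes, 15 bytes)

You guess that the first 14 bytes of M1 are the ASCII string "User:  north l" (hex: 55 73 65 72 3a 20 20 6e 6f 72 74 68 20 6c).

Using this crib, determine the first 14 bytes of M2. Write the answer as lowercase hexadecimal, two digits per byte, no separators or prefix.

13da9173911ec11f4a6d05e916c9

First, C1 ⊕ C2 = (M1 ⊕ K) ⊕ (M2 ⊕ K) = M1 ⊕ M2, so the key drops out. Then M2 = (M1 ⊕ M2) ⊕ M1 over the first 14 bytes.
byte 0: (70 ^ 36) ^ 55 = 46 ^ 55 = 13
byte 1: (8a ^ 23) ^ 73 = a9 ^ 73 = da
byte 2: (c9 ^ 3d) ^ 65 = f4 ^ 65 = 91
byte 3: (7c ^ 7d) ^ 72 = 01 ^ 72 = 73
byte 4: (db ^ 70) ^ 3a = ab ^ 3a = 91
byte 5: (52 ^ 6c) ^ 20 = 3e ^ 20 = 1e
byte 6: (1c ^ fd) ^ 20 = e1 ^ 20 = c1
byte 7: (ed ^ 9c) ^ 6e = 71 ^ 6e = 1f
byte 8: (bc ^ 99) ^ 6f = 25 ^ 6f = 4a
byte 9: (94 ^ 8b) ^ 72 = 1f ^ 72 = 6d
byte 10: (0c ^ 7d) ^ 74 = 71 ^ 74 = 05
byte 11: (5c ^ dd) ^ 68 = 81 ^ 68 = e9
byte 12: (ea ^ dc) ^ 20 = 36 ^ 20 = 16
byte 13: (c3 ^ 66) ^ 6c = a5 ^ 6c = c9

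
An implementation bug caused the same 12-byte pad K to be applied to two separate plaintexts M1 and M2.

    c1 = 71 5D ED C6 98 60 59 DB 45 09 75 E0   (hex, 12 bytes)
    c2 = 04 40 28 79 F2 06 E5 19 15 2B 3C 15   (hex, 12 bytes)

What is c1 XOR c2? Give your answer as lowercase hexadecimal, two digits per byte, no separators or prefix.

c1 ⊕ c2 = (M1 ⊕ K) ⊕ (M2 ⊕ K) = M1 ⊕ M2 — the shared key cancels under XOR.
01110001 ^ 00000100 = 01110101
01011101 ^ 01000000 = 00011101
11101101 ^ 00101000 = 11000101
11000110 ^ 01111001 = 10111111
10011000 ^ 11110010 = 01101010
01100000 ^ 00000110 = 01100110
01011001 ^ 11100101 = 10111100
11011011 ^ 00011001 = 11000010
01000101 ^ 00010101 = 01010000
00001001 ^ 00101011 = 00100010
01110101 ^ 00111100 = 01001001
11100000 ^ 00010101 = 11110101

751dc5bf6a66bcc2502249f5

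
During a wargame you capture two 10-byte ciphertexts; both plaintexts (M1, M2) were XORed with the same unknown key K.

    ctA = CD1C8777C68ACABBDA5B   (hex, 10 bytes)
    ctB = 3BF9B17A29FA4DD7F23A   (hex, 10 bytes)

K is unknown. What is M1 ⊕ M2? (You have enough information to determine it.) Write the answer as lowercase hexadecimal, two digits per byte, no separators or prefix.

f6e5360def70876c2861

ctA ⊕ ctB = (M1 ⊕ K) ⊕ (M2 ⊕ K) = M1 ⊕ M2 — the shared key cancels under XOR.
cd ^ 3b = f6
1c ^ f9 = e5
87 ^ b1 = 36
77 ^ 7a = 0d
c6 ^ 29 = ef
8a ^ fa = 70
ca ^ 4d = 87
bb ^ d7 = 6c
da ^ f2 = 28
5b ^ 3a = 61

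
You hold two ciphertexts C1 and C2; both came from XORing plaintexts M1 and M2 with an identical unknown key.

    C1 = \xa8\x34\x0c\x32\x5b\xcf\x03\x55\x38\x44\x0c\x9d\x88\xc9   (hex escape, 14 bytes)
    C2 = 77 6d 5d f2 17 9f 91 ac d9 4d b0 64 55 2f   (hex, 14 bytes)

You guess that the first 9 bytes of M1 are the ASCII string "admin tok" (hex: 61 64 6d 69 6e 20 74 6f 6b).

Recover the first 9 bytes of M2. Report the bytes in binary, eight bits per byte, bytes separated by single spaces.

10111110 00111101 00111100 10101001 00100010 01110000 11100110 10010110 10001010

First, C1 ⊕ C2 = (M1 ⊕ K) ⊕ (M2 ⊕ K) = M1 ⊕ M2, so the key drops out. Then M2 = (M1 ⊕ M2) ⊕ M1 over the first 9 bytes.
byte 0: (a8 XOR 77) XOR 61 = df XOR 61 = be
byte 1: (34 XOR 6d) XOR 64 = 59 XOR 64 = 3d
byte 2: (0c XOR 5d) XOR 6d = 51 XOR 6d = 3c
byte 3: (32 XOR f2) XOR 69 = c0 XOR 69 = a9
byte 4: (5b XOR 17) XOR 6e = 4c XOR 6e = 22
byte 5: (cf XOR 9f) XOR 20 = 50 XOR 20 = 70
byte 6: (03 XOR 91) XOR 74 = 92 XOR 74 = e6
byte 7: (55 XOR ac) XOR 6f = f9 XOR 6f = 96
byte 8: (38 XOR d9) XOR 6b = e1 XOR 6b = 8a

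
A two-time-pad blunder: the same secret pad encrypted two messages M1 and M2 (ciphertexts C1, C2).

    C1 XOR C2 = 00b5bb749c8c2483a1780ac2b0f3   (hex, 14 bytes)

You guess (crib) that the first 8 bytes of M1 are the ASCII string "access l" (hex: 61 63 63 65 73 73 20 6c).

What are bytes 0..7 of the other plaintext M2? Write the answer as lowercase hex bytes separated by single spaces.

Since C1 ⊕ C2 = M1 ⊕ M2, XORing with the guessed M1 bytes yields the corresponding M2 bytes: M2 = (C1 ⊕ C2) ⊕ M1.
00 xor 61 = 61
b5 xor 63 = d6
bb xor 63 = d8
74 xor 65 = 11
9c xor 73 = ef
8c xor 73 = ff
24 xor 20 = 04
83 xor 6c = ef

61 d6 d8 11 ef ff 04 ef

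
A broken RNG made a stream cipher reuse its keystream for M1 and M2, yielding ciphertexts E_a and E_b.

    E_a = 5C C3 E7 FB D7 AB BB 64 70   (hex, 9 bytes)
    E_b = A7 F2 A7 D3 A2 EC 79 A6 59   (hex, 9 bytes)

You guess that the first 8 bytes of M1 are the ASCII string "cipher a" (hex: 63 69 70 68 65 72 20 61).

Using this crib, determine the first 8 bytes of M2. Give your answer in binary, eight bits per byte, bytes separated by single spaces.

First, E_a ⊕ E_b = (M1 ⊕ K) ⊕ (M2 ⊕ K) = M1 ⊕ M2, so the key drops out. Then M2 = (M1 ⊕ M2) ⊕ M1 over the first 8 bytes.
byte 0: (5c ^ a7) ^ 63 = fb ^ 63 = 98
byte 1: (c3 ^ f2) ^ 69 = 31 ^ 69 = 58
byte 2: (e7 ^ a7) ^ 70 = 40 ^ 70 = 30
byte 3: (fb ^ d3) ^ 68 = 28 ^ 68 = 40
byte 4: (d7 ^ a2) ^ 65 = 75 ^ 65 = 10
byte 5: (ab ^ ec) ^ 72 = 47 ^ 72 = 35
byte 6: (bb ^ 79) ^ 20 = c2 ^ 20 = e2
byte 7: (64 ^ a6) ^ 61 = c2 ^ 61 = a3

10011000 01011000 00110000 01000000 00010000 00110101 11100010 10100011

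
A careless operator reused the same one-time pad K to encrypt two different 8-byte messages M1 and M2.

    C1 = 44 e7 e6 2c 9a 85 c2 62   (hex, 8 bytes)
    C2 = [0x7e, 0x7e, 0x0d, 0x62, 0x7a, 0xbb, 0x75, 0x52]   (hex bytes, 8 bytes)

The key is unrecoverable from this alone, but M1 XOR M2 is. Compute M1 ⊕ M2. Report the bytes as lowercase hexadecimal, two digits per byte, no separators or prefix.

C1 ⊕ C2 = (M1 ⊕ K) ⊕ (M2 ⊕ K) = M1 ⊕ M2 — the shared key cancels under XOR.
 68 ^ 126 =  58
231 ^ 126 = 153
230 ^  13 = 235
 44 ^  98 =  78
154 ^ 122 = 224
133 ^ 187 =  62
194 ^ 117 = 183
 98 ^  82 =  48

3a99eb4ee03eb730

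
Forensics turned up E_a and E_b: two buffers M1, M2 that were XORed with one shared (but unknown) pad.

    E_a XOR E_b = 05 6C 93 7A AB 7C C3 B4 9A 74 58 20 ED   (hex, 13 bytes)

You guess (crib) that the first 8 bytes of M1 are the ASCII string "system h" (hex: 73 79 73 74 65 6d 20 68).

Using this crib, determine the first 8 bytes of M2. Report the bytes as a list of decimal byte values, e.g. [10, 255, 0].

[118, 21, 224, 14, 206, 17, 227, 220]

Since E_a ⊕ E_b = M1 ⊕ M2, XORing with the guessed M1 bytes yields the corresponding M2 bytes: M2 = (E_a ⊕ E_b) ⊕ M1.
byte 0: 05 ⊕ 73 = 76
byte 1: 6c ⊕ 79 = 15
byte 2: 93 ⊕ 73 = e0
byte 3: 7a ⊕ 74 = 0e
byte 4: ab ⊕ 65 = ce
byte 5: 7c ⊕ 6d = 11
byte 6: c3 ⊕ 20 = e3
byte 7: b4 ⊕ 68 = dc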